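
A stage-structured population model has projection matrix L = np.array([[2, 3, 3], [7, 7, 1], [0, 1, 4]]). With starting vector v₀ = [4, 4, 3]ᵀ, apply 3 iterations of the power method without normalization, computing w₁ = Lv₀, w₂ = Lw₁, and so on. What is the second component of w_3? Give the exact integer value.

6528

w1 = Lv₀ = (2·4 + 3·4 + 3·3; 7·4 + 7·4 + 1·3; 0·4 + 1·4 + 4·3) = (29, 59, 16)
w2 = Lw1 = (2·29 + 3·59 + 3·16; 7·29 + 7·59 + 1·16; 0·29 + 1·59 + 4·16) = (283, 632, 123)
w3 = Lw2 = (2831, 6528, 1124)
The requested component of w3 is 6528.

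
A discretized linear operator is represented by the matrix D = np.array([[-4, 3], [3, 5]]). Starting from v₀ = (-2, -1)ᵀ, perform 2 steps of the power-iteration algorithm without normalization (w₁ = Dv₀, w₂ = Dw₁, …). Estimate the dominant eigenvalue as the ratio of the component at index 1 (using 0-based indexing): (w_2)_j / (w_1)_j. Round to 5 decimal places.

w1 = Dv₀ = ((-4)·(-2) + 3·(-1); 3·(-2) + 5·(-1)) = (5, -11)
w2 = Dw1 = ((-4)·5 + 3·(-11); 3·5 + 5·(-11)) = (-53, -40)
Ratio at component: -40 / -11 = 3.63636

3.63636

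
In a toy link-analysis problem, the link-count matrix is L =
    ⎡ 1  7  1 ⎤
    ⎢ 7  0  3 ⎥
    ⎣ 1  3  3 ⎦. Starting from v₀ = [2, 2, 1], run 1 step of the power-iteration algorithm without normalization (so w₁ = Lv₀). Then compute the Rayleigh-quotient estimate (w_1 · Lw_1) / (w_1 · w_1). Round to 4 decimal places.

w1 = Lv₀ = (1·2 + 7·2 + 1·1; 7·2 + 0·2 + 3·1; 1·2 + 3·2 + 3·1) = (17, 17, 11)
Lw1 = (147, 152, 101)
w1·Lw1 = 17·147 + 17·152 + 11·101 = 6194; w1·w1 = 17·17 + 17·17 + 11·11 = 699
λ ≈ 6194/699 = 8.8612

λ ≈ 8.8612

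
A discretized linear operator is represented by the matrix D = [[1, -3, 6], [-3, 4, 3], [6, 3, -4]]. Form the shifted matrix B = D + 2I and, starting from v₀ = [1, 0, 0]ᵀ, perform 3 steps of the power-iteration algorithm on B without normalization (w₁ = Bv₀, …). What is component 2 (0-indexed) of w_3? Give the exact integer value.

303

B = D + 2I has rows (3, -3, 6); (-3, 6, 3); (6, 3, -2)
w1 = Bv₀ = (3·1 + (-3)·0 + 6·0; (-3)·1 + 6·0 + 3·0; 6·1 + 3·0 + (-2)·0) = (3, -3, 6)
w2 = Bw1 = (3·3 + (-3)·(-3) + 6·6; (-3)·3 + 6·(-3) + 3·6; 6·3 + 3·(-3) + (-2)·6) = (54, -9, -3)
w3 = Bw2 = (171, -225, 303)
Requested component of w3: 303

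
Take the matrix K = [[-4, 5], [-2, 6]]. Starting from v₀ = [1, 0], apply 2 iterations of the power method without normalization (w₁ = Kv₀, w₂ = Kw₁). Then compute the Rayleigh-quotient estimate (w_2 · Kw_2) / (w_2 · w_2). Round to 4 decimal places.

w1 = Kv₀ = ((-4)·1 + 5·0; (-2)·1 + 6·0) = (-4, -2)
w2 = Kw1 = ((-4)·(-4) + 5·(-2); (-2)·(-4) + 6·(-2)) = (6, -4)
Kw2 = (-44, -36)
w2·Kw2 = 6·(-44) + (-4)·(-36) = -120; w2·w2 = 6·6 + (-4)·(-4) = 52
λ ≈ -120/52 = -2.3077

-2.3077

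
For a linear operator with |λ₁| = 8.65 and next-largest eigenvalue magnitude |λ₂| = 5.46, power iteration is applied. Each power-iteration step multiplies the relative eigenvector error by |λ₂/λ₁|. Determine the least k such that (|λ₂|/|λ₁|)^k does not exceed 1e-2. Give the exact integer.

11

|λ₂/λ₁| = 5.46/8.65 = 0.63121
Need k ≥ ln(1e-2) / ln(0.63121) = -4.6052 / -0.4601 ≈ 10.009
Smallest integer k satisfying the bound: 11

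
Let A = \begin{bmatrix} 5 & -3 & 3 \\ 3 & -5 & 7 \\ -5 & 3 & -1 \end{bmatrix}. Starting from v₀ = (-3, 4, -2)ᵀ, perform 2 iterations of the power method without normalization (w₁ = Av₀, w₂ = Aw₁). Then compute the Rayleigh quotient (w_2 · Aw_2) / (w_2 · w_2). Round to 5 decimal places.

-4.54198

w1 = Av₀ = (5·(-3) + (-3)·4 + 3·(-2); 3·(-3) + (-5)·4 + 7·(-2); (-5)·(-3) + 3·4 + (-1)·(-2)) = (-33, -43, 29)
w2 = Aw1 = (5·(-33) + (-3)·(-43) + 3·29; 3·(-33) + (-5)·(-43) + 7·29; (-5)·(-33) + 3·(-43) + (-1)·29) = (51, 319, 7)
Aw2 = (-681, -1393, 695)
w2·Aw2 = 51·(-681) + 319·(-1393) + 7·695 = -474233; w2·w2 = 51·51 + 319·319 + 7·7 = 104411
λ ≈ -474233/104411 = -4.54198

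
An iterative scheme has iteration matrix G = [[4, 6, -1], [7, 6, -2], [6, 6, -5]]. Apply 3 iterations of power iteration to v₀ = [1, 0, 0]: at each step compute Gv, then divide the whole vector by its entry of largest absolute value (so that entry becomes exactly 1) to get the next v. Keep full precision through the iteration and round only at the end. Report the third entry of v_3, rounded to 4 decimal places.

Gv0 = (4.00000, 7.00000, 6.00000); divide by 7.00000 → v1 = (0.57143, 1.00000, 0.85714)
Gv1 = (7.42857, 8.28571, 5.14286); divide by 8.28571 → v2 = (0.89655, 1.00000, 0.62069)
Gv2 = (8.96552, 11.03448, 8.27586); divide by 11.03448 → v3 = (0.81250, 1.00000, 0.75000)
Requested entry of v3: 480/640 = 0.7500

0.7500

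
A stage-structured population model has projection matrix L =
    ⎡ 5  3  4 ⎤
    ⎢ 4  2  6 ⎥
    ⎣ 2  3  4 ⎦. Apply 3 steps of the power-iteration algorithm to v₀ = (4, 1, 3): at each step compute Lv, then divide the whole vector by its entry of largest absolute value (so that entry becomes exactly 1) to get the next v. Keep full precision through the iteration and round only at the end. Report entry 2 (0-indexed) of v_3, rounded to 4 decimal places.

Lv0 = (35.00000, 36.00000, 23.00000); divide by 36.00000 → v1 = (0.97222, 1.00000, 0.63889)
Lv1 = (10.41667, 9.72222, 7.50000); divide by 10.41667 → v2 = (1.00000, 0.93333, 0.72000)
Lv2 = (10.68000, 10.18667, 7.68000); divide by 10.68000 → v3 = (1.00000, 0.95381, 0.71910)
Requested entry of v3: 2880/4005 = 0.7191

0.7191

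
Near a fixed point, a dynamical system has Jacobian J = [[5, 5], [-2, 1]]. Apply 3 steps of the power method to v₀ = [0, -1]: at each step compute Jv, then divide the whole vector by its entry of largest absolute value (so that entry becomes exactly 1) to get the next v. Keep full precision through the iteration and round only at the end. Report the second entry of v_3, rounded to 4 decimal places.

Jv0 = (-5.00000, -1.00000); divide by -5.00000 → v1 = (1.00000, 0.20000)
Jv1 = (6.00000, -1.80000); divide by 6.00000 → v2 = (1.00000, -0.30000)
Jv2 = (3.50000, -2.30000); divide by 3.50000 → v3 = (1.00000, -0.65714)
Requested entry of v3: 69/-105 = -0.6571

-0.6571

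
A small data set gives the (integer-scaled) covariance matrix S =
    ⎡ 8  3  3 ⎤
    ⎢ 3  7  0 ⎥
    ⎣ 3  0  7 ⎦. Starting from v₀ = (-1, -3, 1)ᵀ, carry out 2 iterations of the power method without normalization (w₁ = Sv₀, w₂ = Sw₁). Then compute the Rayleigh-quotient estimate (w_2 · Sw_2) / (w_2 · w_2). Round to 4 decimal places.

λ ≈ 10.5294

w1 = Sv₀ = (8·(-1) + 3·(-3) + 3·1; 3·(-1) + 7·(-3) + 0·1; 3·(-1) + 0·(-3) + 7·1) = (-14, -24, 4)
w2 = Sw1 = (8·(-14) + 3·(-24) + 3·4; 3·(-14) + 7·(-24) + 0·4; 3·(-14) + 0·(-24) + 7·4) = (-172, -210, -14)
Sw2 = (-2048, -1986, -614)
w2·Sw2 = (-172)·(-2048) + (-210)·(-1986) + (-14)·(-614) = 777912; w2·w2 = (-172)·(-172) + (-210)·(-210) + (-14)·(-14) = 73880
λ ≈ 777912/73880 = 10.5294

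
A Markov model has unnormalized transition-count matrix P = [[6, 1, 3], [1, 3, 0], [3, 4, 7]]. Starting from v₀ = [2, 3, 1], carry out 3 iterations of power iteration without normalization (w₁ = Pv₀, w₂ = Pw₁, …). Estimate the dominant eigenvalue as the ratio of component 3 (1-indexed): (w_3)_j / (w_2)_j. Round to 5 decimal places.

w1 = Pv₀ = (6·2 + 1·3 + 3·1; 1·2 + 3·3 + 0·1; 3·2 + 4·3 + 7·1) = (18, 11, 25)
w2 = Pw1 = (6·18 + 1·11 + 3·25; 1·18 + 3·11 + 0·25; 3·18 + 4·11 + 7·25) = (194, 51, 273)
w3 = Pw2 = (2034, 347, 2697)
Ratio at component: 2697 / 273 = 9.87912

λ ≈ 9.87912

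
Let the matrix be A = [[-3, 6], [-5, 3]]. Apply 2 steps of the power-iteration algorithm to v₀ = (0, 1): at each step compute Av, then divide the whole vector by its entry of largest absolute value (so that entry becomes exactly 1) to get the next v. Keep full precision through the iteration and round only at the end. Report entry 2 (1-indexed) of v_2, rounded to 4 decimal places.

1.0000

Av0 = (6.00000, 3.00000); divide by 6.00000 → v1 = (1.00000, 0.50000)
Av1 = (0.00000, -3.50000); divide by -3.50000 → v2 = (0.00000, 1.00000)
Requested entry of v2: -21/-21 = 1.0000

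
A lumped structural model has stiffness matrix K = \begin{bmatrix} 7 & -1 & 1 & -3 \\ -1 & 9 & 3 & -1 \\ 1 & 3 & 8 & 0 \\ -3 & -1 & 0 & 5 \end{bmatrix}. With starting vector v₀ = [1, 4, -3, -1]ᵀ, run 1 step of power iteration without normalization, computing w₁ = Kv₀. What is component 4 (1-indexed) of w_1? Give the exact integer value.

w1 = Kv₀ = (7·1 + (-1)·4 + 1·(-3) + (-3)·(-1); (-1)·1 + 9·4 + 3·(-3) + (-1)·(-1); 1·1 + 3·4 + 8·(-3) + 0·(-1); (-3)·1 + (-1)·4 + 0·(-3) + 5·(-1)) = (3, 27, -11, -12)
The requested component of w1 is -12.

-12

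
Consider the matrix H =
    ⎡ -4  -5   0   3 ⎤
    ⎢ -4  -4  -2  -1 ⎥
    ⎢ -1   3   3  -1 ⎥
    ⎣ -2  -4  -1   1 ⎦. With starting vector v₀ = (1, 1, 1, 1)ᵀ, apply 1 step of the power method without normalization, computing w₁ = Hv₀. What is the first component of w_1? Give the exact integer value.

-6

w1 = Hv₀ = (-6, -11, 4, -6)
The requested component of w1 is -6.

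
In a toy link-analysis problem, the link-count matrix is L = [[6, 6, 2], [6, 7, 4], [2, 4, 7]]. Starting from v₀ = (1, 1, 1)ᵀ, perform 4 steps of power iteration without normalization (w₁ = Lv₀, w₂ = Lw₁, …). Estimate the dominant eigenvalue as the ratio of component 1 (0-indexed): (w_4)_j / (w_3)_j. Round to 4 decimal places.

w1 = Lv₀ = (6·1 + 6·1 + 2·1; 6·1 + 7·1 + 4·1; 2·1 + 4·1 + 7·1) = (14, 17, 13)
w2 = Lw1 = (6·14 + 6·17 + 2·13; 6·14 + 7·17 + 4·13; 2·14 + 4·17 + 7·13) = (212, 255, 187)
w3 = Lw2 = (3176, 3805, 2753)
w4 = Lw3 = (47392, 56703, 40843)
Ratio at component: 56703 / 3805 = 14.9022

λ ≈ 14.9022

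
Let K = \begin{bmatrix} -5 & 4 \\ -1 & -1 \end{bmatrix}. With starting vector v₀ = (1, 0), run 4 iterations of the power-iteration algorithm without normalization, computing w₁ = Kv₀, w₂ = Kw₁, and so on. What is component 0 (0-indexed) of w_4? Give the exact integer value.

297

w1 = Kv₀ = (-5, -1)
w2 = Kw1 = (21, 6)
w3 = Kw2 = (-81, -27)
w4 = Kw3 = (297, 108)
The requested component of w4 is 297.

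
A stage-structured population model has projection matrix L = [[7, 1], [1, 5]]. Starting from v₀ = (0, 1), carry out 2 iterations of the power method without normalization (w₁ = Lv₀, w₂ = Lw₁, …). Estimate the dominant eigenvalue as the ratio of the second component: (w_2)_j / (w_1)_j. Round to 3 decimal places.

λ ≈ 5.200

w1 = Lv₀ = (7·0 + 1·1; 1·0 + 5·1) = (1, 5)
w2 = Lw1 = (7·1 + 1·5; 1·1 + 5·5) = (12, 26)
Ratio at component: 26 / 5 = 5.200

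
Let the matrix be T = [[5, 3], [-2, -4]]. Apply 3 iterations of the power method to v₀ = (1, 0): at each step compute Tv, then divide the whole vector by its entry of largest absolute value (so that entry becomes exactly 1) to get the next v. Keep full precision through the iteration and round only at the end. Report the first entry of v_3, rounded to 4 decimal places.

1.0000

Tv0 = (5.00000, -2.00000); divide by 5.00000 → v1 = (1.00000, -0.40000)
Tv1 = (3.80000, -0.40000); divide by 3.80000 → v2 = (1.00000, -0.10526)
Tv2 = (4.68421, -1.57895); divide by 4.68421 → v3 = (1.00000, -0.33708)
Requested entry of v3: 89/89 = 1.0000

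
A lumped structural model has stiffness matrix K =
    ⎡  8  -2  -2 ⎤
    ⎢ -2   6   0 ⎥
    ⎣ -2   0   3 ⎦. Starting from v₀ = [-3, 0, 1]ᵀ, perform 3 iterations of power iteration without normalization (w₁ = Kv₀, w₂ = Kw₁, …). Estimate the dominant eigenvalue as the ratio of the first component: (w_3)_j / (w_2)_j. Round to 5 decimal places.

9.40336

w1 = Kv₀ = (8·(-3) + (-2)·0 + (-2)·1; (-2)·(-3) + 6·0 + 0·1; (-2)·(-3) + 0·0 + 3·1) = (-26, 6, 9)
w2 = Kw1 = (8·(-26) + (-2)·6 + (-2)·9; (-2)·(-26) + 6·6 + 0·9; (-2)·(-26) + 0·6 + 3·9) = (-238, 88, 79)
w3 = Kw2 = (-2238, 1004, 713)
Ratio at component: -2238 / -238 = 9.40336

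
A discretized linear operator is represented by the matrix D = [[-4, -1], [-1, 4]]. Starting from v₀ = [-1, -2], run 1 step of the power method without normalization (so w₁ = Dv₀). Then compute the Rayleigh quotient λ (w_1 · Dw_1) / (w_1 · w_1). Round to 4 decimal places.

w1 = Dv₀ = ((-4)·(-1) + (-1)·(-2); (-1)·(-1) + 4·(-2)) = (6, -7)
Dw1 = (-17, -34)
w1·Dw1 = 6·(-17) + (-7)·(-34) = 136; w1·w1 = 6·6 + (-7)·(-7) = 85
λ ≈ 136/85 = 1.6000

1.6000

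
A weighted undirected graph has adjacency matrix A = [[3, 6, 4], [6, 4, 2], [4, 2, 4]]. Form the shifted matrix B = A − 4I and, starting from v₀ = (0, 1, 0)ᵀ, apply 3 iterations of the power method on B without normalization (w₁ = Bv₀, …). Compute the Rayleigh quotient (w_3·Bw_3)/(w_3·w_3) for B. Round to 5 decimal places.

B = A − 4I has rows (-1, 6, 4); (6, 0, 2); (4, 2, 0)
w1 = Bv₀ = (6, 0, 2)
w2 = Bw1 = (2, 40, 24)
w3 = Bw2 = (334, 60, 88)
Bw3 = (378, 2180, 1456)
w3·Bw3 = 385180; w3·w3 = 122900; μ ≈ 385180/122900 = 3.13409

μ ≈ 3.13409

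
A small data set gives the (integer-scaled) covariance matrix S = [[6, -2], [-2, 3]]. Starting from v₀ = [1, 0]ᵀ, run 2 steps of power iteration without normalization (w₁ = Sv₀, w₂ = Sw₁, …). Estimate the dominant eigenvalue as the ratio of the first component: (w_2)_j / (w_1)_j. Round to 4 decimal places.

λ ≈ 6.6667

w1 = Sv₀ = (6·1 + (-2)·0; (-2)·1 + 3·0) = (6, -2)
w2 = Sw1 = (6·6 + (-2)·(-2); (-2)·6 + 3·(-2)) = (40, -18)
Ratio at component: 40 / 6 = 6.6667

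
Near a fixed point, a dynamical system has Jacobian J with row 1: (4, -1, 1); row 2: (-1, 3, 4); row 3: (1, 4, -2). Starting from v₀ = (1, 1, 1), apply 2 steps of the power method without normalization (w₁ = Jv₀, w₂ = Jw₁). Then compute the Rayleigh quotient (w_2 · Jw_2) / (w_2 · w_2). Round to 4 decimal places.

w1 = Jv₀ = (4·1 + (-1)·1 + 1·1; (-1)·1 + 3·1 + 4·1; 1·1 + 4·1 + (-2)·1) = (4, 6, 3)
w2 = Jw1 = (4·4 + (-1)·6 + 1·3; (-1)·4 + 3·6 + 4·3; 1·4 + 4·6 + (-2)·3) = (13, 26, 22)
Jw2 = (48, 153, 73)
w2·Jw2 = 13·48 + 26·153 + 22·73 = 6208; w2·w2 = 13·13 + 26·26 + 22·22 = 1329
λ ≈ 6208/1329 = 4.6712

4.6712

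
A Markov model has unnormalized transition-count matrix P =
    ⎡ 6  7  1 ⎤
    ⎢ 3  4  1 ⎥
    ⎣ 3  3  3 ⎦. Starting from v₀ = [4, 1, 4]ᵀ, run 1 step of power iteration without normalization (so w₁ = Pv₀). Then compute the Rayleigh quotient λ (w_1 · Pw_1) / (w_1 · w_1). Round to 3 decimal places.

λ ≈ 10.228

w1 = Pv₀ = (35, 20, 27)
Pw1 = (377, 212, 246)
w1·Pw1 = 35·377 + 20·212 + 27·246 = 24077; w1·w1 = 35·35 + 20·20 + 27·27 = 2354
λ ≈ 24077/2354 = 10.228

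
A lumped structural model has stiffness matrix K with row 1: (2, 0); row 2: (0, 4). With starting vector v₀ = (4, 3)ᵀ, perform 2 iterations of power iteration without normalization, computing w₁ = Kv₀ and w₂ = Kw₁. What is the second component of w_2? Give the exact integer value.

w1 = Kv₀ = (2·4 + 0·3; 0·4 + 4·3) = (8, 12)
w2 = Kw1 = (2·8 + 0·12; 0·8 + 4·12) = (16, 48)
The requested component of w2 is 48.

48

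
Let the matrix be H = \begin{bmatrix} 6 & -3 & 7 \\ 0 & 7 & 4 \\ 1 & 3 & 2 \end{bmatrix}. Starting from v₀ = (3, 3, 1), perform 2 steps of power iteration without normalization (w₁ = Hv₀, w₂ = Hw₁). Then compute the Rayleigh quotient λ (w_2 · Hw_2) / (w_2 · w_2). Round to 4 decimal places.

w1 = Hv₀ = (6·3 + (-3)·3 + 7·1; 0·3 + 7·3 + 4·1; 1·3 + 3·3 + 2·1) = (16, 25, 14)
w2 = Hw1 = (6·16 + (-3)·25 + 7·14; 0·16 + 7·25 + 4·14; 1·16 + 3·25 + 2·14) = (119, 231, 119)
Hw2 = (854, 2093, 1050)
w2·Hw2 = 119·854 + 231·2093 + 119·1050 = 710059; w2·w2 = 119·119 + 231·231 + 119·119 = 81683
λ ≈ 710059/81683 = 8.6929

λ ≈ 8.6929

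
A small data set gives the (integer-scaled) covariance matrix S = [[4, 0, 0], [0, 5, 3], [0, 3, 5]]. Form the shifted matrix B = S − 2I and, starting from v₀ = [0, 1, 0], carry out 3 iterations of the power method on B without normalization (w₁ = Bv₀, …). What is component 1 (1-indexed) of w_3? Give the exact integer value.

B = S − 2I has rows (2, 0, 0); (0, 3, 3); (0, 3, 3)
w1 = Bv₀ = (0, 3, 3)
w2 = Bw1 = (0, 18, 18)
w3 = Bw2 = (0, 108, 108)
Requested component of w3: 0

0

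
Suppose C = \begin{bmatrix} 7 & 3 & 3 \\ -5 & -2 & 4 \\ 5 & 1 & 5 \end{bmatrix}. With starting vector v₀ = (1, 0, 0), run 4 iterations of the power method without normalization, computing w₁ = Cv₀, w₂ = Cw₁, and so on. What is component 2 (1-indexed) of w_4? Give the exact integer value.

w1 = Cv₀ = (7·1 + 3·0 + 3·0; (-5)·1 + (-2)·0 + 4·0; 5·1 + 1·0 + 5·0) = (7, -5, 5)
w2 = Cw1 = (7·7 + 3·(-5) + 3·5; (-5)·7 + (-2)·(-5) + 4·5; 5·7 + 1·(-5) + 5·5) = (49, -5, 55)
w3 = Cw2 = (493, -15, 515)
w4 = Cw3 = (4951, -375, 5025)
The requested component of w4 is -375.

-375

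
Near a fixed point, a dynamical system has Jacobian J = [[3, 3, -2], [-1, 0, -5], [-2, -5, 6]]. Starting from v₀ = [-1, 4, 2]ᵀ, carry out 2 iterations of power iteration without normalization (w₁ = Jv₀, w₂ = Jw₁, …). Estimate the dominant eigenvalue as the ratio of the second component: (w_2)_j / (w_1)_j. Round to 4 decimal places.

λ ≈ -2.7778

w1 = Jv₀ = (5, -9, -6)
w2 = Jw1 = (0, 25, -1)
Ratio at component: 25 / -9 = -2.7778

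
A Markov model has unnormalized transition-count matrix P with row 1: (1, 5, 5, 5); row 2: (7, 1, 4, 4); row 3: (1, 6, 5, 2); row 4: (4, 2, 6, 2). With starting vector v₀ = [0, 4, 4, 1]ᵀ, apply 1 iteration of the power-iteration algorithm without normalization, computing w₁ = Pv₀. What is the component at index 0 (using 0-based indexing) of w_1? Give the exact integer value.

45

w1 = Pv₀ = (45, 24, 46, 34)
The requested component of w1 is 45.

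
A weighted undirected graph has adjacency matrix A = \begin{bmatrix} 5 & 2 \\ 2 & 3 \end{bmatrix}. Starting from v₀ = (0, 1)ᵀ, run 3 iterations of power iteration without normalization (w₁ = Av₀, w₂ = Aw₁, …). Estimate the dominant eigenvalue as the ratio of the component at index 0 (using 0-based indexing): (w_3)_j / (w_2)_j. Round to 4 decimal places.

w1 = Av₀ = (5·0 + 2·1; 2·0 + 3·1) = (2, 3)
w2 = Aw1 = (5·2 + 2·3; 2·2 + 3·3) = (16, 13)
w3 = Aw2 = (106, 71)
Ratio at component: 106 / 16 = 6.6250

λ ≈ 6.6250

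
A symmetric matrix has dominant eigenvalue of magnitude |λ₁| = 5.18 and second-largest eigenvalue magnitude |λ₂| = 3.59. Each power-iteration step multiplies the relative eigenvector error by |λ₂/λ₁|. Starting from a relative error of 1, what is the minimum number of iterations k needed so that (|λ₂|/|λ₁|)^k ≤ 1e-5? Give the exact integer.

|λ₂/λ₁| = 3.59/5.18 = 0.69305
Need k ≥ ln(1e-5) / ln(0.69305) = -11.5129 / -0.3667 ≈ 31.400
Smallest integer k satisfying the bound: 32

32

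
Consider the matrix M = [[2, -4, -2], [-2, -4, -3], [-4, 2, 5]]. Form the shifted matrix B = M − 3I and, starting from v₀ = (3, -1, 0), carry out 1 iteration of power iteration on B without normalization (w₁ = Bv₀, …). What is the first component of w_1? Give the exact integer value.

B = M − 3I has rows (-1, -4, -2); (-2, -7, -3); (-4, 2, 2)
w1 = Bv₀ = (1, 1, -14)
Requested component of w1: 1

1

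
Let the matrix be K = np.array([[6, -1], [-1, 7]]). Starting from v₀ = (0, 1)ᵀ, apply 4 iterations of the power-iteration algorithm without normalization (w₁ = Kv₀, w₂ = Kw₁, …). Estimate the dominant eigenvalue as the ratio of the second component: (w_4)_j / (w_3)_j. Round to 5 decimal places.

w1 = Kv₀ = (6·0 + (-1)·1; (-1)·0 + 7·1) = (-1, 7)
w2 = Kw1 = (6·(-1) + (-1)·7; (-1)·(-1) + 7·7) = (-13, 50)
w3 = Kw2 = (-128, 363)
w4 = Kw3 = (-1131, 2669)
Ratio at component: 2669 / 363 = 7.35262

7.35262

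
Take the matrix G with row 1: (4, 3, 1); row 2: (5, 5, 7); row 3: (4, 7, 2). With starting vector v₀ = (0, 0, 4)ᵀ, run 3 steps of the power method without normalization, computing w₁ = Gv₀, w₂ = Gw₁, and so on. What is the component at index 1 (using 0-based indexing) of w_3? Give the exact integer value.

3216

w1 = Gv₀ = (4·0 + 3·0 + 1·4; 5·0 + 5·0 + 7·4; 4·0 + 7·0 + 2·4) = (4, 28, 8)
w2 = Gw1 = (4·4 + 3·28 + 1·8; 5·4 + 5·28 + 7·8; 4·4 + 7·28 + 2·8) = (108, 216, 228)
w3 = Gw2 = (1308, 3216, 2400)
The requested component of w3 is 3216.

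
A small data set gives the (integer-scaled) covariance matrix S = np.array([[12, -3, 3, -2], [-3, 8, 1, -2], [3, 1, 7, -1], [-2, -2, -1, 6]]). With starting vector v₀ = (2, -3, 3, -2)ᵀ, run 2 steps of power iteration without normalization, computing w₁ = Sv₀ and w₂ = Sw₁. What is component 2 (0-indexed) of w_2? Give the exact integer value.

w1 = Sv₀ = (12·2 + (-3)·(-3) + 3·3 + (-2)·(-2); (-3)·2 + 8·(-3) + 1·3 + (-2)·(-2); 3·2 + 1·(-3) + 7·3 + (-1)·(-2); (-2)·2 + (-2)·(-3) + (-1)·3 + 6·(-2)) = (46, -23, 26, -13)
w2 = Sw1 = (12·46 + (-3)·(-23) + 3·26 + (-2)·(-13); (-3)·46 + 8·(-23) + 1·26 + (-2)·(-13); 3·46 + 1·(-23) + 7·26 + (-1)·(-13); (-2)·46 + (-2)·(-23) + (-1)·26 + 6·(-13)) = (725, -270, 310, -150)
The requested component of w2 is 310.

310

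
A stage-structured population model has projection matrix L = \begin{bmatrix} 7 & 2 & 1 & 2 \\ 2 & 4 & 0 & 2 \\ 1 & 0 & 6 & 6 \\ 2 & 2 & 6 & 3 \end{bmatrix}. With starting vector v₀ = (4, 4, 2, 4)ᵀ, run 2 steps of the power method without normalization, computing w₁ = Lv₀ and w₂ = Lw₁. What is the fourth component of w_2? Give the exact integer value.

w1 = Lv₀ = (46, 32, 40, 40)
w2 = Lw1 = (506, 300, 526, 516)
The requested component of w2 is 516.

516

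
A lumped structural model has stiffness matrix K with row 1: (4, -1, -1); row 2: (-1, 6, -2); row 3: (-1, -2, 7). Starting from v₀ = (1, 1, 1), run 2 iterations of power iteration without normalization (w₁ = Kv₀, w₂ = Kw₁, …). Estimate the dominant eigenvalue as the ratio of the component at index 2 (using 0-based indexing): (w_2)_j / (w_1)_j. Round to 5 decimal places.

5.00000

w1 = Kv₀ = (2, 3, 4)
w2 = Kw1 = (1, 8, 20)
Ratio at component: 20 / 4 = 5.00000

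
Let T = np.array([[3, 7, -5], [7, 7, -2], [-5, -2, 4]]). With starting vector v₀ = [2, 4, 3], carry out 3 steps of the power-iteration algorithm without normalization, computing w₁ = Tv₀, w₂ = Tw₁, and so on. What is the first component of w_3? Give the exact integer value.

4751

w1 = Tv₀ = (3·2 + 7·4 + (-5)·3; 7·2 + 7·4 + (-2)·3; (-5)·2 + (-2)·4 + 4·3) = (19, 36, -6)
w2 = Tw1 = (3·19 + 7·36 + (-5)·(-6); 7·19 + 7·36 + (-2)·(-6); (-5)·19 + (-2)·36 + 4·(-6)) = (339, 397, -191)
w3 = Tw2 = (4751, 5534, -3253)
The requested component of w3 is 4751.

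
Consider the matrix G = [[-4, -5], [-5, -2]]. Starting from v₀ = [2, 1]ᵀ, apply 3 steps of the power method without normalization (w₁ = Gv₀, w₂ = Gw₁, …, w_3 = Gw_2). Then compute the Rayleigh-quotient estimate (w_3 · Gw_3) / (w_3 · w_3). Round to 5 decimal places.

w1 = Gv₀ = (-13, -12)
w2 = Gw1 = (112, 89)
w3 = Gw2 = (-893, -738)
Gw3 = (7262, 5941)
w3·Gw3 = (-893)·7262 + (-738)·5941 = -10869424; w3·w3 = (-893)·(-893) + (-738)·(-738) = 1342093
λ ≈ -10869424/1342093 = -8.09886

-8.09886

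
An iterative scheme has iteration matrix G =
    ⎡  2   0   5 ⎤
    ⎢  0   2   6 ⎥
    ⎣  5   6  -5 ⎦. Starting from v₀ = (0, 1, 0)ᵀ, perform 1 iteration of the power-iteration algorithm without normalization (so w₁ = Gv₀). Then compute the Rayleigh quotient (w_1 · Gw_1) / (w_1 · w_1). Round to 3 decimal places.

λ ≈ -0.700

w1 = Gv₀ = (2·0 + 0·1 + 5·0; 0·0 + 2·1 + 6·0; 5·0 + 6·1 + (-5)·0) = (0, 2, 6)
Gw1 = (30, 40, -18)
w1·Gw1 = 0·30 + 2·40 + 6·(-18) = -28; w1·w1 = 0·0 + 2·2 + 6·6 = 40
λ ≈ -28/40 = -0.700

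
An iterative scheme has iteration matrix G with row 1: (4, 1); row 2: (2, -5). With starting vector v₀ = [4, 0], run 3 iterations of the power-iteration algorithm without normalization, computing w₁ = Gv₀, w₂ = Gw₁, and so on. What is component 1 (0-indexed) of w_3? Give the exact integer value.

184

w1 = Gv₀ = (16, 8)
w2 = Gw1 = (72, -8)
w3 = Gw2 = (280, 184)
The requested component of w3 is 184.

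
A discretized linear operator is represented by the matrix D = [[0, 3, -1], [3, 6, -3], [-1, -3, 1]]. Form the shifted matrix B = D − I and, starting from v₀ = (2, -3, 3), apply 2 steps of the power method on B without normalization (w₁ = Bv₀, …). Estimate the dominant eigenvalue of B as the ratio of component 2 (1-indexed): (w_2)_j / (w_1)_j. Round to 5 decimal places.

μ ≈ 8.50000

B = D − I has rows (-1, 3, -1); (3, 5, -3); (-1, -3, 0)
w1 = Bv₀ = ((-1)·2 + 3·(-3) + (-1)·3; 3·2 + 5·(-3) + (-3)·3; (-1)·2 + (-3)·(-3) + 0·3) = (-14, -18, 7)
w2 = Bw1 = ((-1)·(-14) + 3·(-18) + (-1)·7; 3·(-14) + 5·(-18) + (-3)·7; (-1)·(-14) + (-3)·(-18) + 0·7) = (-47, -153, 68)
Ratio: -153/-18 = 8.50000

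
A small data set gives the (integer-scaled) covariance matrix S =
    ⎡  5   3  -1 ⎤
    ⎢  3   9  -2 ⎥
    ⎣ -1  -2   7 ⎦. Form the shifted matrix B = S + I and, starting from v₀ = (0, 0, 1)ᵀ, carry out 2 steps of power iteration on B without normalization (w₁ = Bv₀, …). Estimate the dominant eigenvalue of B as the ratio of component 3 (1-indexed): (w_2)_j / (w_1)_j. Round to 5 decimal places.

μ ≈ 8.62500

B = S + I has rows (6, 3, -1); (3, 10, -2); (-1, -2, 8)
w1 = Bv₀ = (6·0 + 3·0 + (-1)·1; 3·0 + 10·0 + (-2)·1; (-1)·0 + (-2)·0 + 8·1) = (-1, -2, 8)
w2 = Bw1 = (6·(-1) + 3·(-2) + (-1)·8; 3·(-1) + 10·(-2) + (-2)·8; (-1)·(-1) + (-2)·(-2) + 8·8) = (-20, -39, 69)
Ratio: 69/8 = 8.62500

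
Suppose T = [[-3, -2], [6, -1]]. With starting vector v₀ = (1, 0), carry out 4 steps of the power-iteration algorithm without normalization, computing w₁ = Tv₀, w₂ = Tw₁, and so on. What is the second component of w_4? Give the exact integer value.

336

w1 = Tv₀ = ((-3)·1 + (-2)·0; 6·1 + (-1)·0) = (-3, 6)
w2 = Tw1 = ((-3)·(-3) + (-2)·6; 6·(-3) + (-1)·6) = (-3, -24)
w3 = Tw2 = (57, 6)
w4 = Tw3 = (-183, 336)
The requested component of w4 is 336.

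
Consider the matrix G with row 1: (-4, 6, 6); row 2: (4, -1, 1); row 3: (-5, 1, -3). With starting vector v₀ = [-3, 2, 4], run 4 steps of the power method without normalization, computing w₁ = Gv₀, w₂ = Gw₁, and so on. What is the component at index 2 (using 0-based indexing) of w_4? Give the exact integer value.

-10396

w1 = Gv₀ = ((-4)·(-3) + 6·2 + 6·4; 4·(-3) + (-1)·2 + 1·4; (-5)·(-3) + 1·2 + (-3)·4) = (48, -10, 5)
w2 = Gw1 = ((-4)·48 + 6·(-10) + 6·5; 4·48 + (-1)·(-10) + 1·5; (-5)·48 + 1·(-10) + (-3)·5) = (-222, 207, -265)
w3 = Gw2 = (540, -1360, 2112)
w4 = Gw3 = (2352, 5632, -10396)
The requested component of w4 is -10396.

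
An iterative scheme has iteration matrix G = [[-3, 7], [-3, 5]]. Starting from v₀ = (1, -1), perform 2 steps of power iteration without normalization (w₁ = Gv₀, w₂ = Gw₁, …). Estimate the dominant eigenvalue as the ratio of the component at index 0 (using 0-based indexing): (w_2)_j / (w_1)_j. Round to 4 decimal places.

w1 = Gv₀ = (-10, -8)
w2 = Gw1 = (-26, -10)
Ratio at component: -26 / -10 = 2.6000

λ ≈ 2.6000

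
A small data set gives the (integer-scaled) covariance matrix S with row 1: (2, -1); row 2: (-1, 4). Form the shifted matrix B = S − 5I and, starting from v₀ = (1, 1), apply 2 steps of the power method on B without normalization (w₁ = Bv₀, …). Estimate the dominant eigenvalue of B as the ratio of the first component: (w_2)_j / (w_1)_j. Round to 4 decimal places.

-3.5000

B = S − 5I has rows (-3, -1); (-1, -1)
w1 = Bv₀ = ((-3)·1 + (-1)·1; (-1)·1 + (-1)·1) = (-4, -2)
w2 = Bw1 = ((-3)·(-4) + (-1)·(-2); (-1)·(-4) + (-1)·(-2)) = (14, 6)
Ratio: 14/-4 = -3.5000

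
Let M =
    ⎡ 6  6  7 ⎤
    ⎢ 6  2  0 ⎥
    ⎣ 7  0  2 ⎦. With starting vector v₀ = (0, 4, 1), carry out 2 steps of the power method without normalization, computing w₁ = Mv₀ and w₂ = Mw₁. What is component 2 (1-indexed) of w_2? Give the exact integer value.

202

w1 = Mv₀ = (31, 8, 2)
w2 = Mw1 = (248, 202, 221)
The requested component of w2 is 202.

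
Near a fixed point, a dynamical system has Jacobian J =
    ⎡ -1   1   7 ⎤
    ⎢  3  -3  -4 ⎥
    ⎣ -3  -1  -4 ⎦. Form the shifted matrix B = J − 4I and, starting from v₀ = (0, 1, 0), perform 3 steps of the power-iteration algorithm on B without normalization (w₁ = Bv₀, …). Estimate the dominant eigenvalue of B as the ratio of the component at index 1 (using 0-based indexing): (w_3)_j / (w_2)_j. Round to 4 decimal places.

μ ≈ -8.8750

B = J − 4I has rows (-5, 1, 7); (3, -7, -4); (-3, -1, -8)
w1 = Bv₀ = ((-5)·0 + 1·1 + 7·0; 3·0 + (-7)·1 + (-4)·0; (-3)·0 + (-1)·1 + (-8)·0) = (1, -7, -1)
w2 = Bw1 = ((-5)·1 + 1·(-7) + 7·(-1); 3·1 + (-7)·(-7) + (-4)·(-1); (-3)·1 + (-1)·(-7) + (-8)·(-1)) = (-19, 56, 12)
w3 = Bw2 = (235, -497, -95)
Ratio: -497/56 = -8.8750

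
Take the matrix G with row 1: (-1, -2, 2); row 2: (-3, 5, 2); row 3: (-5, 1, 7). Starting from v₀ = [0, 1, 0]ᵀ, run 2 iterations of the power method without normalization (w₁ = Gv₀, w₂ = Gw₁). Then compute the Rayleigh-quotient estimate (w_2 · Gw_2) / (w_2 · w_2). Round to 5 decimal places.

w1 = Gv₀ = ((-1)·0 + (-2)·1 + 2·0; (-3)·0 + 5·1 + 2·0; (-5)·0 + 1·1 + 7·0) = (-2, 5, 1)
w2 = Gw1 = ((-1)·(-2) + (-2)·5 + 2·1; (-3)·(-2) + 5·5 + 2·1; (-5)·(-2) + 1·5 + 7·1) = (-6, 33, 22)
Gw2 = (-16, 227, 217)
w2·Gw2 = (-6)·(-16) + 33·227 + 22·217 = 12361; w2·w2 = (-6)·(-6) + 33·33 + 22·22 = 1609
λ ≈ 12361/1609 = 7.68241

λ ≈ 7.68241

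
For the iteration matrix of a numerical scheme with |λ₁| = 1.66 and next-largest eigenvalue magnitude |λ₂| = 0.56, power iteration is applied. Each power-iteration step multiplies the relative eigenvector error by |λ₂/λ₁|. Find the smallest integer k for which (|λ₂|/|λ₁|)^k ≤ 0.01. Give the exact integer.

|λ₂/λ₁| = 0.56/1.66 = 0.33735
Need k ≥ ln(0.01) / ln(0.33735) = -4.6052 / -1.0866 ≈ 4.238
Smallest integer k satisfying the bound: 5

5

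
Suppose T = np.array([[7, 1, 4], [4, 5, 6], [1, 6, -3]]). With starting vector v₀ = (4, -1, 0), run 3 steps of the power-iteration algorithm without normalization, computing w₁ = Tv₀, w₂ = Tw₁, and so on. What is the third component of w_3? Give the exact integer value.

801

w1 = Tv₀ = (27, 11, -2)
w2 = Tw1 = (192, 151, 99)
w3 = Tw2 = (1891, 2117, 801)
The requested component of w3 is 801.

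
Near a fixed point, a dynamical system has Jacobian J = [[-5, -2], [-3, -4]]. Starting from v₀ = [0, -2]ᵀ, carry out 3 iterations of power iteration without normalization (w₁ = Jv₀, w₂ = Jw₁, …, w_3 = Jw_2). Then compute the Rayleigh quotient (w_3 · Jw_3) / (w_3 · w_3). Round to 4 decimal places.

w1 = Jv₀ = (4, 8)
w2 = Jw1 = (-36, -44)
w3 = Jw2 = (268, 284)
Jw3 = (-1908, -1940)
w3·Jw3 = 268·(-1908) + 284·(-1940) = -1062304; w3·w3 = 268·268 + 284·284 = 152480
λ ≈ -1062304/152480 = -6.9668

λ ≈ -6.9668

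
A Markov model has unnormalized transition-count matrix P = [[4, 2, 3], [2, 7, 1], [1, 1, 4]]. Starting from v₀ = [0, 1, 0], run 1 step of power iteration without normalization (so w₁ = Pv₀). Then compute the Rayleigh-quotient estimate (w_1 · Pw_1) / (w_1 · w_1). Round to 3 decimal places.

λ ≈ 8.167

w1 = Pv₀ = (2, 7, 1)
Pw1 = (25, 54, 13)
w1·Pw1 = 2·25 + 7·54 + 1·13 = 441; w1·w1 = 2·2 + 7·7 + 1·1 = 54
λ ≈ 441/54 = 8.167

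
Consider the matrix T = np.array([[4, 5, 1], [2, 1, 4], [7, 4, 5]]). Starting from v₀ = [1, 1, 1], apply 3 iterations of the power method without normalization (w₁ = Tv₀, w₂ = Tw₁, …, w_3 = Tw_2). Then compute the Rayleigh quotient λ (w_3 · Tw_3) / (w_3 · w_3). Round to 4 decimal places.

w1 = Tv₀ = (4·1 + 5·1 + 1·1; 2·1 + 1·1 + 4·1; 7·1 + 4·1 + 5·1) = (10, 7, 16)
w2 = Tw1 = (4·10 + 5·7 + 1·16; 2·10 + 1·7 + 4·16; 7·10 + 4·7 + 5·16) = (91, 91, 178)
w3 = Tw2 = (997, 985, 1891)
Tw3 = (10804, 10543, 20374)
w3·Tw3 = 997·10804 + 985·10543 + 1891·20374 = 59683677; w3·w3 = 997·997 + 985·985 + 1891·1891 = 5540115
λ ≈ 59683677/5540115 = 10.7730

λ ≈ 10.7730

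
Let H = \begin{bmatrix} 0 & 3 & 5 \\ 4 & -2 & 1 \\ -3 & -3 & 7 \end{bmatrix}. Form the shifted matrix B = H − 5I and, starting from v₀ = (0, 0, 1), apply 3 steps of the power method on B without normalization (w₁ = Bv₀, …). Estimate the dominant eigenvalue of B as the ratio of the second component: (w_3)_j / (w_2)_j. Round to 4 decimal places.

-11.1333

B = H − 5I has rows (-5, 3, 5); (4, -7, 1); (-3, -3, 2)
w1 = Bv₀ = ((-5)·0 + 3·0 + 5·1; 4·0 + (-7)·0 + 1·1; (-3)·0 + (-3)·0 + 2·1) = (5, 1, 2)
w2 = Bw1 = ((-5)·5 + 3·1 + 5·2; 4·5 + (-7)·1 + 1·2; (-3)·5 + (-3)·1 + 2·2) = (-12, 15, -14)
w3 = Bw2 = (35, -167, -37)
Ratio: -167/15 = -11.1333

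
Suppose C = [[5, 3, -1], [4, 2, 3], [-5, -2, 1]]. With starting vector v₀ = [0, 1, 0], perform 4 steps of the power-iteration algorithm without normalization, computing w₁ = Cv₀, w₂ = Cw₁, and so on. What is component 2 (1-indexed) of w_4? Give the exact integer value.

w1 = Cv₀ = (5·0 + 3·1 + (-1)·0; 4·0 + 2·1 + 3·0; (-5)·0 + (-2)·1 + 1·0) = (3, 2, -2)
w2 = Cw1 = (5·3 + 3·2 + (-1)·(-2); 4·3 + 2·2 + 3·(-2); (-5)·3 + (-2)·2 + 1·(-2)) = (23, 10, -21)
w3 = Cw2 = (166, 49, -156)
w4 = Cw3 = (1133, 294, -1084)
The requested component of w4 is 294.

294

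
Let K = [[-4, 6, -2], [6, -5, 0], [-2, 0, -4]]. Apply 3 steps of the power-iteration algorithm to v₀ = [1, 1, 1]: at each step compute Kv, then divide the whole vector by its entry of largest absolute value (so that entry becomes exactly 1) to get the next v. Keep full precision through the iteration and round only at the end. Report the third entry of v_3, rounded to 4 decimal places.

0.8800

Kv0 = (0.00000, 1.00000, -6.00000); divide by -6.00000 → v1 = (0.00000, -0.16667, 1.00000)
Kv1 = (-3.00000, 0.83333, -4.00000); divide by -4.00000 → v2 = (0.75000, -0.20833, 1.00000)
Kv2 = (-6.25000, 5.54167, -5.50000); divide by -6.25000 → v3 = (1.00000, -0.88667, 0.88000)
Requested entry of v3: -132/-150 = 0.8800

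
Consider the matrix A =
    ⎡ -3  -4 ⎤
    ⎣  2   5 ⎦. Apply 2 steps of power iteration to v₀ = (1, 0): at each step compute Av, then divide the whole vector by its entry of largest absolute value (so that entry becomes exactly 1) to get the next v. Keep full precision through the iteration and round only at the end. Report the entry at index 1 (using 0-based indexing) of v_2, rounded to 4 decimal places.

1.0000

Av0 = (-3.00000, 2.00000); divide by -3.00000 → v1 = (1.00000, -0.66667)
Av1 = (-0.33333, -1.33333); divide by -1.33333 → v2 = (0.25000, 1.00000)
Requested entry of v2: 4/4 = 1.0000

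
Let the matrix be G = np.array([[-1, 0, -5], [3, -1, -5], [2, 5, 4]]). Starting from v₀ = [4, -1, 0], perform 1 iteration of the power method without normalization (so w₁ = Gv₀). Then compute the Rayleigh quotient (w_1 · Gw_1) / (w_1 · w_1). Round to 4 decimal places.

-1.3866

w1 = Gv₀ = ((-1)·4 + 0·(-1) + (-5)·0; 3·4 + (-1)·(-1) + (-5)·0; 2·4 + 5·(-1) + 4·0) = (-4, 13, 3)
Gw1 = (-11, -40, 69)
w1·Gw1 = (-4)·(-11) + 13·(-40) + 3·69 = -269; w1·w1 = (-4)·(-4) + 13·13 + 3·3 = 194
λ ≈ -269/194 = -1.3866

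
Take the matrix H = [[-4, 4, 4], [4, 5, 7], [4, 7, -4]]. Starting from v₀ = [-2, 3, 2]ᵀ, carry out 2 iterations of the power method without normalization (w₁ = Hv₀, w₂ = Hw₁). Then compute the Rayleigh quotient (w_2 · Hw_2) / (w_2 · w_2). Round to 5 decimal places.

λ ≈ 7.46172

w1 = Hv₀ = ((-4)·(-2) + 4·3 + 4·2; 4·(-2) + 5·3 + 7·2; 4·(-2) + 7·3 + (-4)·2) = (28, 21, 5)
w2 = Hw1 = ((-4)·28 + 4·21 + 4·5; 4·28 + 5·21 + 7·5; 4·28 + 7·21 + (-4)·5) = (-8, 252, 239)
Hw2 = (1996, 2901, 776)
w2·Hw2 = (-8)·1996 + 252·2901 + 239·776 = 900548; w2·w2 = (-8)·(-8) + 252·252 + 239·239 = 120689
λ ≈ 900548/120689 = 7.46172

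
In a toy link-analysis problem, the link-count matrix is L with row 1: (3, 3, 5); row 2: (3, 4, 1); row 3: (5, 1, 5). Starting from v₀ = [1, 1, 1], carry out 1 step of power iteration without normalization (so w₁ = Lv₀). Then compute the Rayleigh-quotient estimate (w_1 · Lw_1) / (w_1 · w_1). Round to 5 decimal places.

λ ≈ 10.25490

w1 = Lv₀ = (3·1 + 3·1 + 5·1; 3·1 + 4·1 + 1·1; 5·1 + 1·1 + 5·1) = (11, 8, 11)
Lw1 = (112, 76, 118)
w1·Lw1 = 11·112 + 8·76 + 11·118 = 3138; w1·w1 = 11·11 + 8·8 + 11·11 = 306
λ ≈ 3138/306 = 10.25490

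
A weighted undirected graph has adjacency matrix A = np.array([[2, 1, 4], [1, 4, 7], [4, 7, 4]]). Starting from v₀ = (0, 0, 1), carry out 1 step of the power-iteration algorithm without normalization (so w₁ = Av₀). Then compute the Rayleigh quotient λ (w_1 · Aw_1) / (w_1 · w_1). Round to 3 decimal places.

λ ≈ 10.716

w1 = Av₀ = (2·0 + 1·0 + 4·1; 1·0 + 4·0 + 7·1; 4·0 + 7·0 + 4·1) = (4, 7, 4)
Aw1 = (31, 60, 81)
w1·Aw1 = 4·31 + 7·60 + 4·81 = 868; w1·w1 = 4·4 + 7·7 + 4·4 = 81
λ ≈ 868/81 = 10.716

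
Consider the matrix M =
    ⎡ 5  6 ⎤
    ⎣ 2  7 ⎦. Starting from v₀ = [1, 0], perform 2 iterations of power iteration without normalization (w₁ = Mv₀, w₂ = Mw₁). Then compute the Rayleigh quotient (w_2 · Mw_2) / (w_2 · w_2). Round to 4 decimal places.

λ ≈ 9.2447

w1 = Mv₀ = (5·1 + 6·0; 2·1 + 7·0) = (5, 2)
w2 = Mw1 = (5·5 + 6·2; 2·5 + 7·2) = (37, 24)
Mw2 = (329, 242)
w2·Mw2 = 37·329 + 24·242 = 17981; w2·w2 = 37·37 + 24·24 = 1945
λ ≈ 17981/1945 = 9.2447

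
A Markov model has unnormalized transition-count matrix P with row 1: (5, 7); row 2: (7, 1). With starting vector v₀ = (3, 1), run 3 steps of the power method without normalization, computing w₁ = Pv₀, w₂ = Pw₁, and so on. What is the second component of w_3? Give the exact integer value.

w1 = Pv₀ = (5·3 + 7·1; 7·3 + 1·1) = (22, 22)
w2 = Pw1 = (5·22 + 7·22; 7·22 + 1·22) = (264, 176)
w3 = Pw2 = (2552, 2024)
The requested component of w3 is 2024.

2024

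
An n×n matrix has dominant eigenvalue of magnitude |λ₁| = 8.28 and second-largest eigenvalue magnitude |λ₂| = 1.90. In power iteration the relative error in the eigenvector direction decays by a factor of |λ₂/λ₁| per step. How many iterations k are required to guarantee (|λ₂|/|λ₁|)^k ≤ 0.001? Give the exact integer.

|λ₂/λ₁| = 1.90/8.28 = 0.22947
Need k ≥ ln(0.001) / ln(0.22947) = -6.9078 / -1.4720 ≈ 4.693
Smallest integer k satisfying the bound: 5

5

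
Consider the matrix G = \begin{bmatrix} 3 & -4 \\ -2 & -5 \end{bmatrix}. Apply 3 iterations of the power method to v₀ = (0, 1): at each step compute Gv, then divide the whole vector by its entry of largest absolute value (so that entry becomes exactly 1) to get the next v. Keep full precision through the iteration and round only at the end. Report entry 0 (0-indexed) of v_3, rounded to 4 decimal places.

Gv0 = (-4.00000, -5.00000); divide by -5.00000 → v1 = (0.80000, 1.00000)
Gv1 = (-1.60000, -6.60000); divide by -6.60000 → v2 = (0.24242, 1.00000)
Gv2 = (-3.27273, -5.48485); divide by -5.48485 → v3 = (0.59669, 1.00000)
Requested entry of v3: -108/-181 = 0.5967

0.5967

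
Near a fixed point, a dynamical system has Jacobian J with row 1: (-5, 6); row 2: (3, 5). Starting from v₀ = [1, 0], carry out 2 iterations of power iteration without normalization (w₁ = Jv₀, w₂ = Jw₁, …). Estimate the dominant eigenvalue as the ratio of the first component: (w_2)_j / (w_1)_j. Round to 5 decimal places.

w1 = Jv₀ = (-5, 3)
w2 = Jw1 = (43, 0)
Ratio at component: 43 / -5 = -8.60000

-8.60000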